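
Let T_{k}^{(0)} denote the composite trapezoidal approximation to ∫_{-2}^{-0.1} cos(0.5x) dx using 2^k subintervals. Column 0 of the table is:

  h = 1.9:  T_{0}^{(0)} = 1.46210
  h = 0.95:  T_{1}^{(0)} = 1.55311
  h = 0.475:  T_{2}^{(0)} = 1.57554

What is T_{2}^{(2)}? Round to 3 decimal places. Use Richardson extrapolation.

1.583

Richardson extrapolation on the trapezoidal column (denominator 4−1=3):
T_{1}^{(1)} = (4·1.55311 − 1.46210) / 3 = 1.58345
T_{2}^{(1)} = 1.57554 + (1.57554 − 1.55311)/3 = 1.58302
T_{2}^{(2)} = 1.58302 + (1.58302 − 1.58345)/15 = 1.58299
(Column j=1 coincides with Simpson's rule on the same nodes.)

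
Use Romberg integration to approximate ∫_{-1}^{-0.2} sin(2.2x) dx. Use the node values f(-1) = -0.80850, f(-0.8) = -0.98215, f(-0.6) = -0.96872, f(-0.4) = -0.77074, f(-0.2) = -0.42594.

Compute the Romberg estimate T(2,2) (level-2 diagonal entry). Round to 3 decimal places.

-0.679

T(0,0) (trapezoid, 1 panel, h=0.8000): -0.49378
T(1,0) (trapezoid, 2 panels, h=0.4000): -0.63438
T(2,0) (trapezoid, 4 panels, h=0.2000): -0.66777
T(1,1) = -0.63438 + (-0.63438 − (-0.49378))/3 = -0.68125
T(2,1) = -0.66777 + (-0.66777 − (-0.63438))/3 = -0.67890
T(2,2) = -0.67890 + (-0.67890 − (-0.68125))/15 = -0.67874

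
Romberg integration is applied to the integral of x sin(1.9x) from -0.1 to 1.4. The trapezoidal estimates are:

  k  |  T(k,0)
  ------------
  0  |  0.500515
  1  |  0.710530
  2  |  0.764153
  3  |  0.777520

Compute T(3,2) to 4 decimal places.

Richardson extrapolation on the trapezoidal column (denominator 4−1=3):
T(2,1) = (4·0.764153 − 0.710530) / 3 = 0.782027
T(3,1) = (4·0.777520 − 0.764153) / 3 = 0.781976
T(3,2) = (16·0.781976 − 0.782027) / 15 = 0.781973

0.7820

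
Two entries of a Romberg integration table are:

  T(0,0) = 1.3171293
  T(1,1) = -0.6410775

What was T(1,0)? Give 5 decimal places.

From T(1,1) = (4·T(1,0) − T(0,0))/3, solve for T(1,0):
4·T(1,0) = 3·(-0.6410775) + 1.3171293 = -0.6061032
T(1,0) = -0.1515258

-0.15153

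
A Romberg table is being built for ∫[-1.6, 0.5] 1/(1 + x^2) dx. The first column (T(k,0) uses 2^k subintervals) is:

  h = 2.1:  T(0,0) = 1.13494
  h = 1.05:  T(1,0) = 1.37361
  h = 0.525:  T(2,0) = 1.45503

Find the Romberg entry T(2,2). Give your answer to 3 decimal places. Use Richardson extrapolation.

T(1,1) = 1.37361 + (1.37361 − 1.13494)/3 = 1.45317
T(2,1) = 1.45503 + (1.45503 − 1.37361)/3 = 1.48217
T(2,2) = (16·1.48217 − 1.45317) / 15 = 1.48410

1.484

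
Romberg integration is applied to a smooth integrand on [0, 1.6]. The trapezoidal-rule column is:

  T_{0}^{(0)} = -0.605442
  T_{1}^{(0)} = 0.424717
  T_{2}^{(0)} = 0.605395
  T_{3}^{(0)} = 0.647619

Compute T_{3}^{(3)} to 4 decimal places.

T_{1}^{(1)} = 0.424717 + (0.424717 − (-0.605442))/3 = 0.768103
T_{2}^{(1)} = (4·0.605395 − 0.424717) / 3 = 0.665621
T_{3}^{(1)} = (4·0.647619 − 0.605395) / 3 = 0.661694
T_{2}^{(2)} = (16·0.665621 − 0.768103) / 15 = 0.658789
T_{3}^{(2)} = 0.661694 + (0.661694 − 0.665621)/15 = 0.661432
T_{3}^{(3)} = 0.661432 + (0.661432 − 0.658789)/63 = 0.661474
(Column j=1 coincides with Simpson's rule on the same nodes.)

0.6615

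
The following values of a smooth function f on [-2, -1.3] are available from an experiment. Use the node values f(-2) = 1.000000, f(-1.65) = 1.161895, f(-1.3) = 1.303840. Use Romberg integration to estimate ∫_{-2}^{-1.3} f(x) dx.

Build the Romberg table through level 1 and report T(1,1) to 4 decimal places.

T(0,0) (trapezoid, 1 panel, h=0.7000): 0.806344
T(1,0) (trapezoid, 2 panels, h=0.3500): 0.809835
T(1,1) = 0.809835 + (0.809835 − 0.806344)/3 = 0.810999

0.8110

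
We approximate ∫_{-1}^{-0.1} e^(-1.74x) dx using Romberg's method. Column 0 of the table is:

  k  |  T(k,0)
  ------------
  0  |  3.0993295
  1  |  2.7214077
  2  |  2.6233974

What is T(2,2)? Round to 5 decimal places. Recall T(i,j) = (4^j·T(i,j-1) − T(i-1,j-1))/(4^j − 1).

2.59041

T(1,1) = 2.7214077 + (2.7214077 − 3.0993295)/3 = 2.5954338
T(2,1) = 2.6233974 + (2.6233974 − 2.7214077)/3 = 2.5907273
T(2,2) = 2.5907273 + (2.5907273 − 2.5954338)/15 = 2.5904135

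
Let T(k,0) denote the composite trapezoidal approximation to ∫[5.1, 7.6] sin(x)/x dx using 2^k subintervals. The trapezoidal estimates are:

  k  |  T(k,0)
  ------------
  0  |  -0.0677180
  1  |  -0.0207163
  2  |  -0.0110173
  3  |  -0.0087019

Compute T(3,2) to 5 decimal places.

-0.00794

Richardson extrapolation on the trapezoidal column (denominator 4−1=3):
T(2,1) = (4·(-0.0110173) − (-0.0207163)) / 3 = -0.0077843
T(3,1) = -0.0087019 + (-0.0087019 − (-0.0110173))/3 = -0.0079301
T(3,2) = -0.0079301 + (-0.0079301 − (-0.0077843))/15 = -0.0079398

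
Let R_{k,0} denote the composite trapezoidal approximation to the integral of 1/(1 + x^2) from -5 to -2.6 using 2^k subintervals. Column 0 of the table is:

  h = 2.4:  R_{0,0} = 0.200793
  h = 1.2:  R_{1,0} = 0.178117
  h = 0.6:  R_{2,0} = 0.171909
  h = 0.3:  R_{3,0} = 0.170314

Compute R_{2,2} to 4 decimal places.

R_{1,1} = (4·0.178117 − 0.200793) / 3 = 0.170558
R_{2,1} = (4·0.171909 − 0.178117) / 3 = 0.169840
R_{2,2} = 0.169840 + (0.169840 − 0.170558)/15 = 0.169792

0.1698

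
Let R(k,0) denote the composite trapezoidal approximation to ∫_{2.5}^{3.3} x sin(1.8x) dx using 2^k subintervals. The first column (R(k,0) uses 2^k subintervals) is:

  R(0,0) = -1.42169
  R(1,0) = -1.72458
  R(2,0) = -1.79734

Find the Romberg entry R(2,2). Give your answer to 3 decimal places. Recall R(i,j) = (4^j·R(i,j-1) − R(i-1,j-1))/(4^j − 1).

-1.821

R(1,1) = (4·(-1.72458) − (-1.42169)) / 3 = -1.82554
R(2,1) = (4·(-1.79734) − (-1.72458)) / 3 = -1.82159
R(2,2) = -1.82159 + (-1.82159 − (-1.82554))/15 = -1.82133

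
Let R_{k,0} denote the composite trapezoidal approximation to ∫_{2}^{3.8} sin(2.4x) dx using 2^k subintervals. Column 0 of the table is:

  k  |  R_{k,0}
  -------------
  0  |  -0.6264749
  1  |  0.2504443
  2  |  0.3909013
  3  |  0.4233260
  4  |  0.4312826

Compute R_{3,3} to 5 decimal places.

R_{1,1} = (4·0.2504443 − (-0.6264749)) / 3 = 0.5427507
R_{2,1} = (4·0.3909013 − 0.2504443) / 3 = 0.4377203
R_{3,1} = 0.4233260 + (0.4233260 − 0.3909013)/3 = 0.4341342
R_{2,2} = (16·0.4377203 − 0.5427507) / 15 = 0.4307183
R_{3,2} = (16·0.4341342 − 0.4377203) / 15 = 0.4338951
R_{3,3} = 0.4338951 + (0.4338951 − 0.4307183)/63 = 0.4339455
(Column j=1 coincides with Simpson's rule on the same nodes.)

0.43395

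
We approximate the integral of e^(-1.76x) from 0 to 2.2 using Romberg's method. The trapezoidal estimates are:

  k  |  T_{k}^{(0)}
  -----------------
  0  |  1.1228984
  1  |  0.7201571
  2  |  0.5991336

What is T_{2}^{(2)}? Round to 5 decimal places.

T_{1}^{(1)} = (4·0.7201571 − 1.1228984) / 3 = 0.5859100
T_{2}^{(1)} = 0.5991336 + (0.5991336 − 0.7201571)/3 = 0.5587924
T_{2}^{(2)} = (16·0.5587924 − 0.5859100) / 15 = 0.5569846

0.55698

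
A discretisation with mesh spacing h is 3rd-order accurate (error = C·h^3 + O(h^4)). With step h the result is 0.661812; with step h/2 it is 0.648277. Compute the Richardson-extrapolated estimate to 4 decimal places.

0.6463

The leading error scales as h^3; refining by a factor of 2 reduces it by 2^3 = 8.
Extrapolated value = (8·A(h/2) − A(h)) / (8 − 1)
= (8·0.648277 − 0.661812) / 7
= 4.524404 / 7 = 0.646343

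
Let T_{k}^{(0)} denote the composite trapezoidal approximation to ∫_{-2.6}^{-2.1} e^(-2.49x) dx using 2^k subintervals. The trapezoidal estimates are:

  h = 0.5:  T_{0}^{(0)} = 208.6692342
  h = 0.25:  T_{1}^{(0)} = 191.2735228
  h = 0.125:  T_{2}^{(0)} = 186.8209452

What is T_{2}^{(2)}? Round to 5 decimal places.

185.32754

Richardson extrapolation on the trapezoidal column (denominator 4−1=3):
T_{1}^{(1)} = (4·191.2735228 − 208.6692342) / 3 = 185.4749523
T_{2}^{(1)} = (4·186.8209452 − 191.2735228) / 3 = 185.3367527
T_{2}^{(2)} = 185.3367527 + (185.3367527 − 185.4749523)/15 = 185.3275394
(Column j=1 coincides with Simpson's rule on the same nodes.)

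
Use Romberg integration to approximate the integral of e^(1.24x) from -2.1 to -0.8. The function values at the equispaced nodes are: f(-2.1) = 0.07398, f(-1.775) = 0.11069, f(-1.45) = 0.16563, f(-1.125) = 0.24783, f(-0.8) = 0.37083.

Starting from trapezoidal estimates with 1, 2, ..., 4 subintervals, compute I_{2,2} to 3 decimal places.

I_{0,0} (trapezoid, 1 panel, h=1.3000): 0.28913
I_{1,0} (trapezoid, 2 panels, h=0.6500): 0.25222
I_{2,0} (trapezoid, 4 panels, h=0.3250): 0.24263
I_{1,1} = 0.25222 + (0.25222 − 0.28913)/3 = 0.23992
I_{2,1} = 0.24263 + (0.24263 − 0.25222)/3 = 0.23943
I_{2,2} = 0.23943 + (0.23943 − 0.23992)/15 = 0.23940

0.239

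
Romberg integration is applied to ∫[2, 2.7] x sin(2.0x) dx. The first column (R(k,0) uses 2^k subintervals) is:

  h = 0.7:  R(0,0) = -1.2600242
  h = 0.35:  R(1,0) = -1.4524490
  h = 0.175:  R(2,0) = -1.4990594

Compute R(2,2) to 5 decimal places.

-1.51446

Richardson extrapolation on the trapezoidal column (denominator 4−1=3):
R(1,1) = -1.4524490 + (-1.4524490 − (-1.2600242))/3 = -1.5165906
R(2,1) = -1.4990594 + (-1.4990594 − (-1.4524490))/3 = -1.5145962
R(2,2) = (16·(-1.5145962) − (-1.5165906)) / 15 = -1.5144632
(Column j=1 coincides with Simpson's rule on the same nodes.)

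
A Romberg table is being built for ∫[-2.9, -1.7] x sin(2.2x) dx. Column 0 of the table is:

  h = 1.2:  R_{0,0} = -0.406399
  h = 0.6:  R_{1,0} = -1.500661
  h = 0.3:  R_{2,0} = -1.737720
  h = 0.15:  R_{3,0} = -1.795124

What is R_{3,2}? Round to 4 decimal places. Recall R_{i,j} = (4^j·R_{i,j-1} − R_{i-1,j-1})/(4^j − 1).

-1.8141

Richardson extrapolation on the trapezoidal column (denominator 4−1=3):
R_{2,1} = -1.737720 + (-1.737720 − (-1.500661))/3 = -1.816740
R_{3,1} = (4·(-1.795124) − (-1.737720)) / 3 = -1.814259
R_{3,2} = -1.814259 + (-1.814259 − (-1.816740))/15 = -1.814094
(Column j=1 coincides with Simpson's rule on the same nodes.)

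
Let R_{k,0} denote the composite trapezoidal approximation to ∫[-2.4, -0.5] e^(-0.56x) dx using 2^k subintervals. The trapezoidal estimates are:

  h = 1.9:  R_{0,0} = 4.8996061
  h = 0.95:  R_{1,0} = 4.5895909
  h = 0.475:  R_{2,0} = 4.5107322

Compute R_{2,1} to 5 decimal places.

4.48445

Richardson extrapolation on the trapezoidal column (denominator 4−1=3):
R_{2,1} = (4·4.5107322 − 4.5895909) / 3 = 4.4844460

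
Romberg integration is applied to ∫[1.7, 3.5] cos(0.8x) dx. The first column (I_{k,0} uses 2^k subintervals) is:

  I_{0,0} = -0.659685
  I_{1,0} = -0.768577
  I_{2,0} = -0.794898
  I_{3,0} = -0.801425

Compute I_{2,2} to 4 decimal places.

-0.8036

I_{1,1} = -0.768577 + (-0.768577 − (-0.659685))/3 = -0.804874
I_{2,1} = -0.794898 + (-0.794898 − (-0.768577))/3 = -0.803672
I_{2,2} = (16·(-0.803672) − (-0.804874)) / 15 = -0.803592
(Column j=1 coincides with Simpson's rule on the same nodes.)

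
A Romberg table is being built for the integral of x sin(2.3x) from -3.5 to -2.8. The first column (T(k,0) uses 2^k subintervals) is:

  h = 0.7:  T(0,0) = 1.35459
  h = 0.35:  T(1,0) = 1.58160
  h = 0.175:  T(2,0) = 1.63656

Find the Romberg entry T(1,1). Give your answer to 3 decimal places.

Richardson extrapolation on the trapezoidal column (denominator 4−1=3):
T(1,1) = (4·1.58160 − 1.35459) / 3 = 1.65727

1.657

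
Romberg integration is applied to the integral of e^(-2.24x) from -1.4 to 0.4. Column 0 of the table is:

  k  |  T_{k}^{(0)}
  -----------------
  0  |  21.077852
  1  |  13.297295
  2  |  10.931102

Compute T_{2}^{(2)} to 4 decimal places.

10.1049

T_{1}^{(1)} = (4·13.297295 − 21.077852) / 3 = 10.703776
T_{2}^{(1)} = 10.931102 + (10.931102 − 13.297295)/3 = 10.142371
T_{2}^{(2)} = 10.142371 + (10.142371 − 10.703776)/15 = 10.104944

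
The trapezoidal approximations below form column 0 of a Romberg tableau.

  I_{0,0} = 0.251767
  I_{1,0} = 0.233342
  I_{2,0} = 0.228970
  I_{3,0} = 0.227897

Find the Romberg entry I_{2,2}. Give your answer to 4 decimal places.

0.2275

Richardson extrapolation on the trapezoidal column (denominator 4−1=3):
I_{1,1} = (4·0.233342 − 0.251767) / 3 = 0.227200
I_{2,1} = 0.228970 + (0.228970 − 0.233342)/3 = 0.227513
I_{2,2} = (16·0.227513 − 0.227200) / 15 = 0.227534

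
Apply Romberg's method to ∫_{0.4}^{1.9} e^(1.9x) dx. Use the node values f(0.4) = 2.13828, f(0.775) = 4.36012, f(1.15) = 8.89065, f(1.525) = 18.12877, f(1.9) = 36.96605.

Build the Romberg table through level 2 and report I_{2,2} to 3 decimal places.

I_{0,0} (trapezoid, 1 panel, h=1.5000): 29.32825
I_{1,0} (trapezoid, 2 panels, h=0.7500): 21.33211
I_{2,0} (trapezoid, 4 panels, h=0.3750): 19.09939
I_{1,1} = 21.33211 + (21.33211 − 29.32825)/3 = 18.66673
I_{2,1} = 19.09939 + (19.09939 − 21.33211)/3 = 18.35515
I_{2,2} = 18.35515 + (18.35515 − 18.66673)/15 = 18.33438

18.334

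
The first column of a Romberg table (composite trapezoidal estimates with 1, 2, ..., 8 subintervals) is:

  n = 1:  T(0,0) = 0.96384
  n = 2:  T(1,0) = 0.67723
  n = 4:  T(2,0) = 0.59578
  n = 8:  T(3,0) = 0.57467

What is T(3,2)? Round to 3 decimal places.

Richardson extrapolation on the trapezoidal column (denominator 4−1=3):
T(2,1) = 0.59578 + (0.59578 − 0.67723)/3 = 0.56863
T(3,1) = 0.57467 + (0.57467 − 0.59578)/3 = 0.56763
T(3,2) = (16·0.56763 − 0.56863) / 15 = 0.56756
(Column j=1 coincides with Simpson's rule on the same nodes.)

0.568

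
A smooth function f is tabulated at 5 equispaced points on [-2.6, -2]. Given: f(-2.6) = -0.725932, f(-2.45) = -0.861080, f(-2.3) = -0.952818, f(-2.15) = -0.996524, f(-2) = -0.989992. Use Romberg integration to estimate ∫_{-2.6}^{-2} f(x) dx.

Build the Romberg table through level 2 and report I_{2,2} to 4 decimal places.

I_{0,0} (trapezoid, 1 panel, h=0.6000): -0.514777
I_{1,0} (trapezoid, 2 panels, h=0.3000): -0.543234
I_{2,0} (trapezoid, 4 panels, h=0.1500): -0.550258
I_{1,1} = -0.543234 + (-0.543234 − (-0.514777))/3 = -0.552720
I_{2,1} = -0.550258 + (-0.550258 − (-0.543234))/3 = -0.552599
I_{2,2} = -0.552599 + (-0.552599 − (-0.552720))/15 = -0.552591

-0.5526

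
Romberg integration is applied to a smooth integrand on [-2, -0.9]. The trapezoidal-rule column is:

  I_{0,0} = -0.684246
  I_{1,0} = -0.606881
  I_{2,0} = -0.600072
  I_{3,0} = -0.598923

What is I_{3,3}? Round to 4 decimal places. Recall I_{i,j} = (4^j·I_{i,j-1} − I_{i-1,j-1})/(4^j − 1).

I_{1,1} = (4·(-0.606881) − (-0.684246)) / 3 = -0.581093
I_{2,1} = -0.600072 + (-0.600072 − (-0.606881))/3 = -0.597802
I_{3,1} = (4·(-0.598923) − (-0.600072)) / 3 = -0.598540
I_{2,2} = -0.597802 + (-0.597802 − (-0.581093))/15 = -0.598916
I_{3,2} = (16·(-0.598540) − (-0.597802)) / 15 = -0.598589
I_{3,3} = -0.598589 + (-0.598589 − (-0.598916))/63 = -0.598584
(Column j=1 coincides with Simpson's rule on the same nodes.)

-0.5986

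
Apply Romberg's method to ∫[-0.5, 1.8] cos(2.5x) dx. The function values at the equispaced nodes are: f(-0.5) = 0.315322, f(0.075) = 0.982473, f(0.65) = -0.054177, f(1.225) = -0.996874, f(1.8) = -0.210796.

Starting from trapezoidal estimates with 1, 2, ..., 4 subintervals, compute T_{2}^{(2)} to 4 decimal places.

-0.0097

T_{0}^{(0)} (trapezoid, 1 panel, h=2.3000): 0.120205
T_{1}^{(0)} (trapezoid, 2 panels, h=1.1500): -0.002201
T_{2}^{(0)} (trapezoid, 4 panels, h=0.5750): -0.009381
T_{1}^{(1)} = -0.002201 + (-0.002201 − 0.120205)/3 = -0.043003
T_{2}^{(1)} = -0.009381 + (-0.009381 − (-0.002201))/3 = -0.011774
T_{2}^{(2)} = -0.011774 + (-0.011774 − (-0.043003))/15 = -0.009692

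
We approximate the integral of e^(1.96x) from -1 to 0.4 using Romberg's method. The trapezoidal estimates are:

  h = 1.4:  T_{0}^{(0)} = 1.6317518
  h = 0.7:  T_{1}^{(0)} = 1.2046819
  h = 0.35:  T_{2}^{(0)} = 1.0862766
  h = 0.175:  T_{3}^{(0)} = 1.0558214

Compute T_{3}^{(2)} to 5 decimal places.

1.04559

Richardson extrapolation on the trapezoidal column (denominator 4−1=3):
T_{2}^{(1)} = 1.0862766 + (1.0862766 − 1.2046819)/3 = 1.0468082
T_{3}^{(1)} = (4·1.0558214 − 1.0862766) / 3 = 1.0456697
T_{3}^{(2)} = 1.0456697 + (1.0456697 − 1.0468082)/15 = 1.0455938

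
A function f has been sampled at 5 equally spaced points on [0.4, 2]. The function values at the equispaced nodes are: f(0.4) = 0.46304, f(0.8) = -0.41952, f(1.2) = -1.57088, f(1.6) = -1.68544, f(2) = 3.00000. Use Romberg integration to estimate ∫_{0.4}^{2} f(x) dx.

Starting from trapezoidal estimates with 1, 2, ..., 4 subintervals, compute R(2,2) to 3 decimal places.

R(0,0) (trapezoid, 1 panel, h=1.6000): 2.77043
R(1,0) (trapezoid, 2 panels, h=0.8000): 0.12851
R(2,0) (trapezoid, 4 panels, h=0.4000): -0.77773
R(1,1) = 0.12851 + (0.12851 − 2.77043)/3 = -0.75213
R(2,1) = -0.77773 + (-0.77773 − 0.12851)/3 = -1.07981
R(2,2) = -1.07981 + (-1.07981 − (-0.75213))/15 = -1.10166

-1.102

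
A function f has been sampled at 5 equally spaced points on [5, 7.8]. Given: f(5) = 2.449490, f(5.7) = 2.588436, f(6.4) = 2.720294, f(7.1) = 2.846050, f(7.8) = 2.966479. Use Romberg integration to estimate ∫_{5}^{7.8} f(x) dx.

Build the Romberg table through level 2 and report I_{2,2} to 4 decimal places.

I_{0,0} (trapezoid, 1 panel, h=2.8000): 7.582357
I_{1,0} (trapezoid, 2 panels, h=1.4000): 7.599590
I_{2,0} (trapezoid, 4 panels, h=0.7000): 7.603935
I_{1,1} = 7.599590 + (7.599590 − 7.582357)/3 = 7.605334
I_{2,1} = 7.603935 + (7.603935 − 7.599590)/3 = 7.605383
I_{2,2} = 7.605383 + (7.605383 − 7.605334)/15 = 7.605386

7.6054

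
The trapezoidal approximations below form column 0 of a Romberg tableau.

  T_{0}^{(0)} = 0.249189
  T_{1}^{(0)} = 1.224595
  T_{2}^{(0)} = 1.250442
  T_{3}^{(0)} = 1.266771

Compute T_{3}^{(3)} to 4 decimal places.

T_{1}^{(1)} = 1.224595 + (1.224595 − 0.249189)/3 = 1.549730
T_{2}^{(1)} = 1.250442 + (1.250442 − 1.224595)/3 = 1.259058
T_{3}^{(1)} = 1.266771 + (1.266771 − 1.250442)/3 = 1.272214
T_{2}^{(2)} = 1.259058 + (1.259058 − 1.549730)/15 = 1.239680
T_{3}^{(2)} = 1.272214 + (1.272214 − 1.259058)/15 = 1.273091
T_{3}^{(3)} = 1.273091 + (1.273091 − 1.239680)/63 = 1.273621
(Column j=1 coincides with Simpson's rule on the same nodes.)

1.2736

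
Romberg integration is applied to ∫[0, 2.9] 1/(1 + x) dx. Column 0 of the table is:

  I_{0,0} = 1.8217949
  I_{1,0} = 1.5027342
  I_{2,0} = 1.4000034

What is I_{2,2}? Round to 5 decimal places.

Richardson extrapolation on the trapezoidal column (denominator 4−1=3):
I_{1,1} = 1.5027342 + (1.5027342 − 1.8217949)/3 = 1.3963806
I_{2,1} = (4·1.4000034 − 1.5027342) / 3 = 1.3657598
I_{2,2} = (16·1.3657598 − 1.3963806) / 15 = 1.3637184

1.36372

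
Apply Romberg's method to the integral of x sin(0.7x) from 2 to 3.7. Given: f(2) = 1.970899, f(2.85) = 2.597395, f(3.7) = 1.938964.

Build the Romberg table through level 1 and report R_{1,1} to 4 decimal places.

4.0515

R_{0,0} (trapezoid, 1 panel, h=1.7000): 3.323384
R_{1,0} (trapezoid, 2 panels, h=0.8500): 3.869478
R_{1,1} = 3.869478 + (3.869478 − 3.323384)/3 = 4.051509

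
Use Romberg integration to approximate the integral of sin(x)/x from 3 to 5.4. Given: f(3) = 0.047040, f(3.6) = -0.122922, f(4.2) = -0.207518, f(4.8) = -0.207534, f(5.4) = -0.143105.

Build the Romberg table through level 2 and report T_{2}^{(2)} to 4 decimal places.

-0.3663

T_{0}^{(0)} (trapezoid, 1 panel, h=2.4000): -0.115278
T_{1}^{(0)} (trapezoid, 2 panels, h=1.2000): -0.306661
T_{2}^{(0)} (trapezoid, 4 panels, h=0.6000): -0.351604
T_{1}^{(1)} = -0.306661 + (-0.306661 − (-0.115278))/3 = -0.370455
T_{2}^{(1)} = -0.351604 + (-0.351604 − (-0.306661))/3 = -0.366585
T_{2}^{(2)} = -0.366585 + (-0.366585 − (-0.370455))/15 = -0.366327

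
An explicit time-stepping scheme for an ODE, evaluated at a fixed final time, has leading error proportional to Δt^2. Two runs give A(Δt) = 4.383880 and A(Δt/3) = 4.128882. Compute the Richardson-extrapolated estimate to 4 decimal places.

The leading error scales as Δt^2; refining by a factor of 3 reduces it by 3^2 = 9.
Extrapolated value = (9·A(Δt/3) − A(Δt)) / (9 − 1)
= (9·4.128882 − 4.383880) / 8
= 32.776058 / 8 = 4.097007

4.0970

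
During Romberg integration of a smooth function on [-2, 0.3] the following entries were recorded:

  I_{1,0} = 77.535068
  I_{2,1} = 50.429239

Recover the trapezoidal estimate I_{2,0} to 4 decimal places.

57.2057

From I_{2,1} = (4·I_{2,0} − I_{1,0})/3, solve for I_{2,0}:
4·I_{2,0} = 3·50.429239 + 77.535068 = 228.822785
I_{2,0} = 57.205696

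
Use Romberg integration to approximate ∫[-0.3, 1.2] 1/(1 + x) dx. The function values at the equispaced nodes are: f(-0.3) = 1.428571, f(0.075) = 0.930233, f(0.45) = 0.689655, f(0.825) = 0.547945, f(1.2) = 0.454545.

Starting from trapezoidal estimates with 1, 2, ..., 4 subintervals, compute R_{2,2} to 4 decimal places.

R_{0,0} (trapezoid, 1 panel, h=1.5000): 1.412337
R_{1,0} (trapezoid, 2 panels, h=0.7500): 1.223410
R_{2,0} (trapezoid, 4 panels, h=0.3750): 1.166022
R_{1,1} = 1.223410 + (1.223410 − 1.412337)/3 = 1.160434
R_{2,1} = 1.166022 + (1.166022 − 1.223410)/3 = 1.146893
R_{2,2} = 1.146893 + (1.146893 − 1.160434)/15 = 1.145990

1.1460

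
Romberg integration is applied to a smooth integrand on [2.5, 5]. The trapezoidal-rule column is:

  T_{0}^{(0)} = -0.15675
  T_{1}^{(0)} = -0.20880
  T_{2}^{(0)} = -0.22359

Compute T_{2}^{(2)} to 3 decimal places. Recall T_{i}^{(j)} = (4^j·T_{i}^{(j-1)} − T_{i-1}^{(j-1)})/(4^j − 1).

-0.229

Richardson extrapolation on the trapezoidal column (denominator 4−1=3):
T_{1}^{(1)} = (4·(-0.20880) − (-0.15675)) / 3 = -0.22615
T_{2}^{(1)} = -0.22359 + (-0.22359 − (-0.20880))/3 = -0.22852
T_{2}^{(2)} = (16·(-0.22852) − (-0.22615)) / 15 = -0.22868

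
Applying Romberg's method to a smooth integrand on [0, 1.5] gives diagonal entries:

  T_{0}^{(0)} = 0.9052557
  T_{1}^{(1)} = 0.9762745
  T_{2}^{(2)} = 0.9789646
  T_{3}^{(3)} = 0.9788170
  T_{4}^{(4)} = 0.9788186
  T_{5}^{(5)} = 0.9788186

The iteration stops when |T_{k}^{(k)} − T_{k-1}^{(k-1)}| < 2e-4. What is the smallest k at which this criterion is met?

k = 3

|T_{1}^{(1)} − T_{0}^{(0)}| = 0.0710188 ≥ 2e-4
|T_{2}^{(2)} − T_{1}^{(1)}| = 0.0026901 ≥ 2e-4
|T_{3}^{(3)} − T_{2}^{(2)}| = 0.0001476 < 2e-4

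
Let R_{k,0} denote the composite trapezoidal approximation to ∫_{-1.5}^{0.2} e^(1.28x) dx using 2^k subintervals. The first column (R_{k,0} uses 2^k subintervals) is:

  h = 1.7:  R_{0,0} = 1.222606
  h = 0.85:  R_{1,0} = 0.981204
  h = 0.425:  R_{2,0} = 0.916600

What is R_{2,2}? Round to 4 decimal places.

Richardson extrapolation on the trapezoidal column (denominator 4−1=3):
R_{1,1} = (4·0.981204 − 1.222606) / 3 = 0.900737
R_{2,1} = 0.916600 + (0.916600 − 0.981204)/3 = 0.895065
R_{2,2} = (16·0.895065 − 0.900737) / 15 = 0.894687

0.8947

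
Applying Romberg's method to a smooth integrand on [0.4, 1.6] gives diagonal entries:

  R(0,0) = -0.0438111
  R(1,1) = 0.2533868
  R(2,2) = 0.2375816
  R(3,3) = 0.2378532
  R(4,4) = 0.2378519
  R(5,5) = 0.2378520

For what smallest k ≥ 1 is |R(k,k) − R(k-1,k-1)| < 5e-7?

|R(1,1) − R(0,0)| = 0.2971979 ≥ 5e-7
|R(2,2) − R(1,1)| = 0.0158052 ≥ 5e-7
|R(3,3) − R(2,2)| = 0.0002716 ≥ 5e-7
|R(4,4) − R(3,3)| = 0.0000013 ≥ 5e-7
|R(5,5) − R(4,4)| = 0.0000001 < 5e-7

k = 5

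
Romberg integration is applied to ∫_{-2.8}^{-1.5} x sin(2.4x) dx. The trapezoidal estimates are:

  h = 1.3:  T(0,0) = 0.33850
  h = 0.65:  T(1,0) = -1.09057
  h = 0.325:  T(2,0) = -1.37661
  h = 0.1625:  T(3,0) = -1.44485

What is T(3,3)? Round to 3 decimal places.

-1.467

Richardson extrapolation on the trapezoidal column (denominator 4−1=3):
T(1,1) = (4·(-1.09057) − 0.33850) / 3 = -1.56693
T(2,1) = -1.37661 + (-1.37661 − (-1.09057))/3 = -1.47196
T(3,1) = -1.44485 + (-1.44485 − (-1.37661))/3 = -1.46760
T(2,2) = -1.47196 + (-1.47196 − (-1.56693))/15 = -1.46563
T(3,2) = -1.46760 + (-1.46760 − (-1.47196))/15 = -1.46731
T(3,3) = -1.46731 + (-1.46731 − (-1.46563))/63 = -1.46734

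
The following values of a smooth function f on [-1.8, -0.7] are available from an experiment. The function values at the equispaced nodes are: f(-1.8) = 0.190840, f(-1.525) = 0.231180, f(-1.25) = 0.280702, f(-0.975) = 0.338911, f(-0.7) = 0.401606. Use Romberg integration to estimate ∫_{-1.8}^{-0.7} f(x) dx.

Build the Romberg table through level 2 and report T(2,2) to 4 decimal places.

T(0,0) (trapezoid, 1 panel, h=1.1000): 0.325845
T(1,0) (trapezoid, 2 panels, h=0.5500): 0.317309
T(2,0) (trapezoid, 4 panels, h=0.2750): 0.315429
T(1,1) = 0.317309 + (0.317309 − 0.325845)/3 = 0.314464
T(2,1) = 0.315429 + (0.315429 − 0.317309)/3 = 0.314802
T(2,2) = 0.314802 + (0.314802 − 0.314464)/15 = 0.314825

0.3148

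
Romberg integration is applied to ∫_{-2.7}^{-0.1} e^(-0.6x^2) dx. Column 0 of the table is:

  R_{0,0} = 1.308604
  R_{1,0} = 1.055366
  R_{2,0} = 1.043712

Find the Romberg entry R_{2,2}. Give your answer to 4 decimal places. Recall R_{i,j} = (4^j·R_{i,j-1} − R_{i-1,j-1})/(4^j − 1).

Richardson extrapolation on the trapezoidal column (denominator 4−1=3):
R_{1,1} = (4·1.055366 − 1.308604) / 3 = 0.970953
R_{2,1} = (4·1.043712 − 1.055366) / 3 = 1.039827
R_{2,2} = 1.039827 + (1.039827 − 0.970953)/15 = 1.044419

1.0444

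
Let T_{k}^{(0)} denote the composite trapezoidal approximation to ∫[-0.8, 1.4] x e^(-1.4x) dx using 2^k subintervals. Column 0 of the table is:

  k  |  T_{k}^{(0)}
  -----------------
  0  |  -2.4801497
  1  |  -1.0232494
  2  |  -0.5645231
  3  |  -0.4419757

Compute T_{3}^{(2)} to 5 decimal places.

-0.40043

Richardson extrapolation on the trapezoidal column (denominator 4−1=3):
T_{2}^{(1)} = -0.5645231 + (-0.5645231 − (-1.0232494))/3 = -0.4116143
T_{3}^{(1)} = (4·(-0.4419757) − (-0.5645231)) / 3 = -0.4011266
T_{3}^{(2)} = (16·(-0.4011266) − (-0.4116143)) / 15 = -0.4004274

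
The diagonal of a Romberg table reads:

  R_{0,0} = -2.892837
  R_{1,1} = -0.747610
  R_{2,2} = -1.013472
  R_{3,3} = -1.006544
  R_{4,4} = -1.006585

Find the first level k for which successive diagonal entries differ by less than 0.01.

k = 3

|R_{1,1} − R_{0,0}| = 2.145227 ≥ 0.01
|R_{2,2} − R_{1,1}| = 0.265862 ≥ 0.01
|R_{3,3} − R_{2,2}| = 0.006928 < 0.01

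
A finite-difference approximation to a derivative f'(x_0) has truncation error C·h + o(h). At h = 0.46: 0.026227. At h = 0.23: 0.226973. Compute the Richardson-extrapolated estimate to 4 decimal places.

The leading error scales as h; refining by a factor of 2 reduces it by 2^1 = 2.
Extrapolated value = (2·A(h/2) − A(h)) / (2 − 1)
= (2·0.226973 − 0.026227) / 1
= 0.427719 / 1 = 0.427719

0.4277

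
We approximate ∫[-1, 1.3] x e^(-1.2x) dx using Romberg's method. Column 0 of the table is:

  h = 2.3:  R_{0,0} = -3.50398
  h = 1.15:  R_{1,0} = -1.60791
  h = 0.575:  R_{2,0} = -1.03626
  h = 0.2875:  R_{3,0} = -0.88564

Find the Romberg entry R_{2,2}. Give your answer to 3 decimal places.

Richardson extrapolation on the trapezoidal column (denominator 4−1=3):
R_{1,1} = (4·(-1.60791) − (-3.50398)) / 3 = -0.97589
R_{2,1} = -1.03626 + (-1.03626 − (-1.60791))/3 = -0.84571
R_{2,2} = -0.84571 + (-0.84571 − (-0.97589))/15 = -0.83703
(Column j=1 coincides with Simpson's rule on the same nodes.)

-0.837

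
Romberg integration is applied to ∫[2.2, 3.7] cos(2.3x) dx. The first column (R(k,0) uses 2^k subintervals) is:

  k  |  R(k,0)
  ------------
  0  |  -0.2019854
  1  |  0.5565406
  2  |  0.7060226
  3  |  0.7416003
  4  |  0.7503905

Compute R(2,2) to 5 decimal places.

0.75228

Richardson extrapolation on the trapezoidal column (denominator 4−1=3):
R(1,1) = 0.5565406 + (0.5565406 − (-0.2019854))/3 = 0.8093826
R(2,1) = 0.7060226 + (0.7060226 − 0.5565406)/3 = 0.7558499
R(2,2) = (16·0.7558499 − 0.8093826) / 15 = 0.7522811
(Column j=1 coincides with Simpson's rule on the same nodes.)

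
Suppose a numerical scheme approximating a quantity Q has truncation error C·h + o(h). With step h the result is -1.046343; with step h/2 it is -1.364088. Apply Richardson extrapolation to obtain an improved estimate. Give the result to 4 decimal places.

Extrapolated value = (2·A(h/2) − A(h)) / (2 − 1)
= (2·(-1.364088) − (-1.046343)) / 1
= -1.681833 / 1 = -1.681833

-1.6818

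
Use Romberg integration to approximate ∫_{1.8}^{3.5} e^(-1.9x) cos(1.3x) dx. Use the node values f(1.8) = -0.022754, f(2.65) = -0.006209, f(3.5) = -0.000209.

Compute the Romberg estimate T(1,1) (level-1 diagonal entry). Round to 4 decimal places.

T(0,0) (trapezoid, 1 panel, h=1.7000): -0.019519
T(1,0) (trapezoid, 2 panels, h=0.8500): -0.015037
T(1,1) = -0.015037 + (-0.015037 − (-0.019519))/3 = -0.013543

-0.0135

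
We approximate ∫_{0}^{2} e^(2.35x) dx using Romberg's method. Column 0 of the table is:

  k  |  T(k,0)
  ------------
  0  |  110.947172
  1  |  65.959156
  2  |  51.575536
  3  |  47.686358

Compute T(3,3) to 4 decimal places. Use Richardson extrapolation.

T(1,1) = (4·65.959156 − 110.947172) / 3 = 50.963151
T(2,1) = (4·51.575536 − 65.959156) / 3 = 46.780996
T(3,1) = (4·47.686358 − 51.575536) / 3 = 46.389965
T(2,2) = 46.780996 + (46.780996 − 50.963151)/15 = 46.502186
T(3,2) = (16·46.389965 − 46.780996) / 15 = 46.363896
T(3,3) = 46.363896 + (46.363896 − 46.502186)/63 = 46.361701
(Column j=1 coincides with Simpson's rule on the same nodes.)

46.3617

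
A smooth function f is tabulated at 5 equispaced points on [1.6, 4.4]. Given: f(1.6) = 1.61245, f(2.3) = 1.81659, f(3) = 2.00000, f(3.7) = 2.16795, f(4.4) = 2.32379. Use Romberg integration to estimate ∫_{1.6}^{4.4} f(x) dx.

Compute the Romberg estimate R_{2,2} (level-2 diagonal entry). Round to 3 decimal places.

R_{0,0} (trapezoid, 1 panel, h=2.8000): 5.51074
R_{1,0} (trapezoid, 2 panels, h=1.4000): 5.55537
R_{2,0} (trapezoid, 4 panels, h=0.7000): 5.56686
R_{1,1} = 5.55537 + (5.55537 − 5.51074)/3 = 5.57025
R_{2,1} = 5.56686 + (5.56686 − 5.55537)/3 = 5.57069
R_{2,2} = 5.57069 + (5.57069 − 5.57025)/15 = 5.57072

5.571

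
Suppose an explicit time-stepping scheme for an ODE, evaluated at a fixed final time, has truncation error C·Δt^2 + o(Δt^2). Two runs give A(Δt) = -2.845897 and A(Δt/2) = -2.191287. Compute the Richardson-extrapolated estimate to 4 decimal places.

-1.9731

The leading error scales as Δt^2; refining by a factor of 2 reduces it by 2^2 = 4.
Extrapolated value = (4·A(Δt/2) − A(Δt)) / (4 − 1)
= (4·(-2.191287) − (-2.845897)) / 3
= -5.919251 / 3 = -1.973084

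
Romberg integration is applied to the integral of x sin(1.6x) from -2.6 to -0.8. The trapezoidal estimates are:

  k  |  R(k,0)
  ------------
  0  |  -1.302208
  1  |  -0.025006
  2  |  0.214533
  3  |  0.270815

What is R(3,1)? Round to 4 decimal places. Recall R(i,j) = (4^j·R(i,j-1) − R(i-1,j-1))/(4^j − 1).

Richardson extrapolation on the trapezoidal column (denominator 4−1=3):
R(3,1) = (4·0.270815 − 0.214533) / 3 = 0.289576

0.2896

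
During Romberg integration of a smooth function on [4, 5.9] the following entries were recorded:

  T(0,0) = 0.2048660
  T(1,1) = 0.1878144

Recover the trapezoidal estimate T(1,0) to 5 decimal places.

From T(1,1) = (4·T(1,0) − T(0,0))/3, solve for T(1,0):
4·T(1,0) = 3·0.1878144 + 0.2048660 = 0.7683092
T(1,0) = 0.1920773

0.19208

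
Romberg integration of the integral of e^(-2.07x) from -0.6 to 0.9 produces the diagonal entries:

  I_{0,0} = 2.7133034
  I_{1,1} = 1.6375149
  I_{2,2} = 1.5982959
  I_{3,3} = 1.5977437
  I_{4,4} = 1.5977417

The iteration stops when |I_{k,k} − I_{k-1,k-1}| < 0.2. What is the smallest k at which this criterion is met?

k = 2

|I_{1,1} − I_{0,0}| = 1.0757885 ≥ 0.2
|I_{2,2} − I_{1,1}| = 0.0392190 < 0.2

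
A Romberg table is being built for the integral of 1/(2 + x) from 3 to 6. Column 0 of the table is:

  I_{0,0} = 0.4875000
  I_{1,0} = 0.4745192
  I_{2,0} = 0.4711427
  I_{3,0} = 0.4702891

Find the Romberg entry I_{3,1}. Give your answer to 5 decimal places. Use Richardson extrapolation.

0.47000

Richardson extrapolation on the trapezoidal column (denominator 4−1=3):
I_{3,1} = 0.4702891 + (0.4702891 − 0.4711427)/3 = 0.4700046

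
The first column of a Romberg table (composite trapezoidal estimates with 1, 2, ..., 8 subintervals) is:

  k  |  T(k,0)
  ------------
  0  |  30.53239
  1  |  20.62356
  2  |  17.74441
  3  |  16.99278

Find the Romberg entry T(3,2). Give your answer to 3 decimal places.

T(2,1) = (4·17.74441 − 20.62356) / 3 = 16.78469
T(3,1) = (4·16.99278 − 17.74441) / 3 = 16.74224
T(3,2) = (16·16.74224 − 16.78469) / 15 = 16.73941

16.739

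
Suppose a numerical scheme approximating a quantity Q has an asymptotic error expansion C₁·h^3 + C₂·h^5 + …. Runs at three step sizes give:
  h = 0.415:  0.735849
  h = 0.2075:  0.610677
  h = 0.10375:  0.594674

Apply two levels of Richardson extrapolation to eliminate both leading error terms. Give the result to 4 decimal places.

First eliminate the h^3 term (factor 2^3 = 8):
  B₁ = (8·0.610677 − 0.735849)/7 = 0.592795
  B₂ = (8·0.594674 − 0.610677)/7 = 0.592388
Then eliminate the h^5 term (factor 2^5 = 32):
  (32·0.592388 − 0.592795)/31 = 0.592375

0.5924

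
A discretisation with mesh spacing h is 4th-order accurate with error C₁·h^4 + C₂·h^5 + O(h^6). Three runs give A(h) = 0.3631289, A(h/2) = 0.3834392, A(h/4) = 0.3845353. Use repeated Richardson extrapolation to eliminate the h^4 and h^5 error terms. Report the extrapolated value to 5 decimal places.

0.38460

First eliminate the h^4 term (factor 2^4 = 16):
  B₁ = (16·0.3834392 − 0.3631289)/15 = 0.3847932
  B₂ = (16·0.3845353 − 0.3834392)/15 = 0.3846084
Then eliminate the h^5 term (factor 2^5 = 32):
  (32·0.3846084 − 0.3847932)/31 = 0.3846024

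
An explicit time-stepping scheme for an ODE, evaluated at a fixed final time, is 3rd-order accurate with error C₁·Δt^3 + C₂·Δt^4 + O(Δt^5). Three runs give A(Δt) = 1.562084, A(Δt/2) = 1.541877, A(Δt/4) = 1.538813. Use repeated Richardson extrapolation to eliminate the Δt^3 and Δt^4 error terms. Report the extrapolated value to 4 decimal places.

First eliminate the Δt^3 term (factor 2^3 = 8):
  B₁ = (8·1.541877 − 1.562084)/7 = 1.538990
  B₂ = (8·1.538813 − 1.541877)/7 = 1.538375
Then eliminate the Δt^4 term (factor 2^4 = 16):
  (16·1.538375 − 1.538990)/15 = 1.538334

1.5383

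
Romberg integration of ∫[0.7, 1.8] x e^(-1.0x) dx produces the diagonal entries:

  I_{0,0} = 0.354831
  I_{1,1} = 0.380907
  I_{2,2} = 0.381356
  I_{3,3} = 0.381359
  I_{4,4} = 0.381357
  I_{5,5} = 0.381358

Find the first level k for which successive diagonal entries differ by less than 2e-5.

k = 3

|I_{1,1} − I_{0,0}| = 0.026076 ≥ 2e-5
|I_{2,2} − I_{1,1}| = 0.000449 ≥ 2e-5
|I_{3,3} − I_{2,2}| = 0.000003 < 2e-5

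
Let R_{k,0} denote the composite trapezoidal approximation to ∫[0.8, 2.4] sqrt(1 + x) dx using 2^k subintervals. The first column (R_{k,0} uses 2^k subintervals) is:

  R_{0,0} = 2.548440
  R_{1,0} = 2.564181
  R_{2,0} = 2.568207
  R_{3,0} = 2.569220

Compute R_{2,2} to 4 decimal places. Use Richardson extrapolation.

Richardson extrapolation on the trapezoidal column (denominator 4−1=3):
R_{1,1} = (4·2.564181 − 2.548440) / 3 = 2.569428
R_{2,1} = (4·2.568207 − 2.564181) / 3 = 2.569549
R_{2,2} = 2.569549 + (2.569549 − 2.569428)/15 = 2.569557
(Column j=1 coincides with Simpson's rule on the same nodes.)

2.5696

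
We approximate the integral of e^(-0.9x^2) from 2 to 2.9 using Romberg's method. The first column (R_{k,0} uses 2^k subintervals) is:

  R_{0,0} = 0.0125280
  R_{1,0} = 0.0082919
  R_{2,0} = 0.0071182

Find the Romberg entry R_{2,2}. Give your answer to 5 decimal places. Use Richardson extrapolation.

0.00672

Richardson extrapolation on the trapezoidal column (denominator 4−1=3):
R_{1,1} = 0.0082919 + (0.0082919 − 0.0125280)/3 = 0.0068799
R_{2,1} = 0.0071182 + (0.0071182 − 0.0082919)/3 = 0.0067270
R_{2,2} = (16·0.0067270 − 0.0068799) / 15 = 0.0067168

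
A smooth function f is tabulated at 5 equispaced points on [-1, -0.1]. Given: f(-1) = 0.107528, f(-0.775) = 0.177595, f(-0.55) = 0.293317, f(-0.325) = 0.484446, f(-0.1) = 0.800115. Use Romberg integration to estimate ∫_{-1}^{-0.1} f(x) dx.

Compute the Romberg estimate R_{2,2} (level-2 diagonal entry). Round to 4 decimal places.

0.3106

R_{0,0} (trapezoid, 1 panel, h=0.9000): 0.408439
R_{1,0} (trapezoid, 2 panels, h=0.4500): 0.336212
R_{2,0} (trapezoid, 4 panels, h=0.2250): 0.317065
R_{1,1} = 0.336212 + (0.336212 − 0.408439)/3 = 0.312136
R_{2,1} = 0.317065 + (0.317065 − 0.336212)/3 = 0.310683
R_{2,2} = 0.310683 + (0.310683 − 0.312136)/15 = 0.310586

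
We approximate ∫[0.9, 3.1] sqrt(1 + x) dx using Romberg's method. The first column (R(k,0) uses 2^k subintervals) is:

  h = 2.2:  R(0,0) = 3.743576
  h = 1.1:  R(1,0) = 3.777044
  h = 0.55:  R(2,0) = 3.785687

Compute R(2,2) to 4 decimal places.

3.7886

Richardson extrapolation on the trapezoidal column (denominator 4−1=3):
R(1,1) = (4·3.777044 − 3.743576) / 3 = 3.788200
R(2,1) = (4·3.785687 − 3.777044) / 3 = 3.788568
R(2,2) = (16·3.788568 − 3.788200) / 15 = 3.788593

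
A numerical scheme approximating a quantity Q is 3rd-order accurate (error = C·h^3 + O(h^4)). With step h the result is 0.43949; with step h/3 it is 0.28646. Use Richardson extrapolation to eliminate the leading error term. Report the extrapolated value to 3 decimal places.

Extrapolated value = (27·A(h/3) − A(h)) / (27 − 1)
= (27·0.28646 − 0.43949) / 26
= 7.29493 / 26 = 0.28057

0.281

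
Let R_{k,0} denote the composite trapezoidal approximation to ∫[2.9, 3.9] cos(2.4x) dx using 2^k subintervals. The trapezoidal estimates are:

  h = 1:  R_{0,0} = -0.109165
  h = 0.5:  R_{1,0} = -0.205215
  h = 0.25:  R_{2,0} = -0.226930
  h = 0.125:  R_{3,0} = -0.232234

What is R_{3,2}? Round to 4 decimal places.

-0.2340

R_{2,1} = -0.226930 + (-0.226930 − (-0.205215))/3 = -0.234168
R_{3,1} = (4·(-0.232234) − (-0.226930)) / 3 = -0.234002
R_{3,2} = (16·(-0.234002) − (-0.234168)) / 15 = -0.233991
(Column j=1 coincides with Simpson's rule on the same nodes.)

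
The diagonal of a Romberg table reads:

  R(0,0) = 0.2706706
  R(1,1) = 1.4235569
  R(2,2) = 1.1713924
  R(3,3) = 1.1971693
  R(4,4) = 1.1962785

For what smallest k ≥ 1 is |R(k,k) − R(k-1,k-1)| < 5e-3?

|R(1,1) − R(0,0)| = 1.1528863 ≥ 5e-3
|R(2,2) − R(1,1)| = 0.2521645 ≥ 5e-3
|R(3,3) − R(2,2)| = 0.0257769 ≥ 5e-3
|R(4,4) − R(3,3)| = 0.0008908 < 5e-3

k = 4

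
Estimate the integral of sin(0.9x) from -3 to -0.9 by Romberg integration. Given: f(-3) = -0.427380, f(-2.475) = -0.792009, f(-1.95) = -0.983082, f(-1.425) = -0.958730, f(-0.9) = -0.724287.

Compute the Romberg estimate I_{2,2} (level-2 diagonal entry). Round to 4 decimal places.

I_{0,0} (trapezoid, 1 panel, h=2.1000): -1.209250
I_{1,0} (trapezoid, 2 panels, h=1.0500): -1.636861
I_{2,0} (trapezoid, 4 panels, h=0.5250): -1.737569
I_{1,1} = -1.636861 + (-1.636861 − (-1.209250))/3 = -1.779398
I_{2,1} = -1.737569 + (-1.737569 − (-1.636861))/3 = -1.771138
I_{2,2} = -1.771138 + (-1.771138 − (-1.779398))/15 = -1.770587

-1.7706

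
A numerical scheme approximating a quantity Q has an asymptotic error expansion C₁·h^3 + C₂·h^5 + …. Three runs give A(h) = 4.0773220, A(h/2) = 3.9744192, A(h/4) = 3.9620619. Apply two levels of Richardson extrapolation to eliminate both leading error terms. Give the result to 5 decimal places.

3.96032

First eliminate the h^3 term (factor 2^3 = 8):
  B₁ = (8·3.9744192 − 4.0773220)/7 = 3.9597188
  B₂ = (8·3.9620619 − 3.9744192)/7 = 3.9602966
Then eliminate the h^5 term (factor 2^5 = 32):
  (32·3.9602966 − 3.9597188)/31 = 3.9603152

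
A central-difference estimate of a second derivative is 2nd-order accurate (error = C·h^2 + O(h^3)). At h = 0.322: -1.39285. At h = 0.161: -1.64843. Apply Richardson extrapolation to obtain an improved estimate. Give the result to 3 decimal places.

Extrapolated value = (4·A(h/2) − A(h)) / (4 − 1)
= (4·(-1.64843) − (-1.39285)) / 3
= -5.20087 / 3 = -1.73362

-1.734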